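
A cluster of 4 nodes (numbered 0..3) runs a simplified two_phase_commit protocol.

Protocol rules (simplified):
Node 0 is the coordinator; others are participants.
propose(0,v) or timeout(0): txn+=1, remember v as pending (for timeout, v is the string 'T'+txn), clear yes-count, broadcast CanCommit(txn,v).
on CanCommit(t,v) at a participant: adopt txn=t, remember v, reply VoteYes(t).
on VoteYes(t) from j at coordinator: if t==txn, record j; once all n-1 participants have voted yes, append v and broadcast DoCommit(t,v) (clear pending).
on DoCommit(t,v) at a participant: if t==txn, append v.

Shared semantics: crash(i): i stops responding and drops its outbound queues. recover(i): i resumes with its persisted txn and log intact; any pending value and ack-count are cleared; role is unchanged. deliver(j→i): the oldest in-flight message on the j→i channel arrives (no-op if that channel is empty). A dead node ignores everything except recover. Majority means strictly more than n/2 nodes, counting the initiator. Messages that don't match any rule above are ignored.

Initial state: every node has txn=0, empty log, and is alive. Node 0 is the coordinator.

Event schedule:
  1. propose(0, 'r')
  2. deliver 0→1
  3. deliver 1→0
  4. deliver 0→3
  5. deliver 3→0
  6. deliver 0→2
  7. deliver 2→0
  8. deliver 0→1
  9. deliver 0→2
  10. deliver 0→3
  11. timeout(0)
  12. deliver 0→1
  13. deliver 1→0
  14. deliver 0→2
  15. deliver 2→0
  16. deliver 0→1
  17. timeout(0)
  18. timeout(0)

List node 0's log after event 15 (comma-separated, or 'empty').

e1 propose(0,'r'): 0[coor,t=1,-]
e2 deliver 0→1: 1[part,t=1,-]
e3 deliver 1→0: ·
e4 deliver 0→3: 3[part,t=1,-]
e5 deliver 3→0: ·
e6 deliver 0→2: 2[part,t=1,-]
e7 deliver 2→0: 0[coor,t=1,r]
e8 deliver 0→1: 1[part,t=1,r]
e9 deliver 0→2: 2[part,t=1,r]
e10 deliver 0→3: 3[part,t=1,r]
e11 timeout(0): 0[coor,t=2,r]
e12 deliver 0→1: 1[part,t=2,r]
e13 deliver 1→0: ·
e14 deliver 0→2: 2[part,t=2,r]
e15 deliver 2→0: ·

r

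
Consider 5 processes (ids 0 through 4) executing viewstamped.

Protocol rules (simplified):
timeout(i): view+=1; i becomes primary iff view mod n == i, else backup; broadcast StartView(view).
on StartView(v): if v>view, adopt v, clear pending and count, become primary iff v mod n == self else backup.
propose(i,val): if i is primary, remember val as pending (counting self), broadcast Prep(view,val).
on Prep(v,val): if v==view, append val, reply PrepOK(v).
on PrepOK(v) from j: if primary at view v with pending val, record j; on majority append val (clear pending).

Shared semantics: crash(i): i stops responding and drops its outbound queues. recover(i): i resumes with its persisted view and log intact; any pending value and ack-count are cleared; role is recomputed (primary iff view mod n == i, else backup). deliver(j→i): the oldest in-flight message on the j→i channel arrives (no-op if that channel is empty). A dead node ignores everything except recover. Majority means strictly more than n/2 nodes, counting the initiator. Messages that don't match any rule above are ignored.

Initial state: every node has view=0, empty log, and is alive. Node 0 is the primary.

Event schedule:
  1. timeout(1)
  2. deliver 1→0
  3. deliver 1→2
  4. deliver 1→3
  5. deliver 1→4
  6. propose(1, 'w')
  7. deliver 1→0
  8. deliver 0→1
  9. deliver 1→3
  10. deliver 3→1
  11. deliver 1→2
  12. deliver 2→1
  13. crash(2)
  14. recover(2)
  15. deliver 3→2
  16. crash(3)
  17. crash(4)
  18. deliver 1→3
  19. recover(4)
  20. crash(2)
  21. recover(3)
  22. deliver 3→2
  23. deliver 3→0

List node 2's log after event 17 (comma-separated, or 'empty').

[1] timeout(1) → N1(prim v1 [-])
[2] deliver 1→0 → N0(back v1 [-])
[3] deliver 1→2 → N2(back v1 [-])
[4] deliver 1→3 → N3(back v1 [-])
[5] deliver 1→4 → N4(back v1 [-])
[6] propose(1,'w') → ∅
[7] deliver 1→0 → N0(back v1 [w])
[8] deliver 0→1 → ∅
[9] deliver 1→3 → N3(back v1 [w])
[10] deliver 3→1 → N1(prim v1 [w])
[11] deliver 1→2 → N2(back v1 [w])
[12] deliver 2→1 → ∅
[13] crash(2) → N2(✗back v1 [w])
[14] recover(2) → N2(back v1 [w])
[15] deliver 3→2 → ∅
[16] crash(3) → N3(✗back v1 [w])
[17] crash(4) → N4(✗back v1 [-])

w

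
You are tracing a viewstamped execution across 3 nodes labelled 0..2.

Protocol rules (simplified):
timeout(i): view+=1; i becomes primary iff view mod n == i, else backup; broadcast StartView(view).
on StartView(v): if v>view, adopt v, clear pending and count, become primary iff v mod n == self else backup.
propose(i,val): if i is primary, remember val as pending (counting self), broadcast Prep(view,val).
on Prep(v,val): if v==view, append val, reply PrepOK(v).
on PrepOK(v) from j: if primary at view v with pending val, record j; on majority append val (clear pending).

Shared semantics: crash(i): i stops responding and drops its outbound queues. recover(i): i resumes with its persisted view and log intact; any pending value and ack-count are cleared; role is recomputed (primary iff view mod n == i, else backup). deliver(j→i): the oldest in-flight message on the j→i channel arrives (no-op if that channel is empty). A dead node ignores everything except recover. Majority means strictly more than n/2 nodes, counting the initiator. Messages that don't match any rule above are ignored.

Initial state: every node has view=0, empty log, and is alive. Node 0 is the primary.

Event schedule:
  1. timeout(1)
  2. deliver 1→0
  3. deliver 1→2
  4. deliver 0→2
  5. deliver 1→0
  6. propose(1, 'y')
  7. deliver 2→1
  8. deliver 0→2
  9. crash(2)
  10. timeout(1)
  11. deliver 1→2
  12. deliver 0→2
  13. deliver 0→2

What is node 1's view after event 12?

2

step 1 timeout(1): 1={prim,v=1,log=-}
step 2 deliver 1→0: 0={back,v=1,log=-}
step 3 deliver 1→2: 2={back,v=1,log=-}
step 4 deliver 0→2: —
step 5 deliver 1→0: —
step 6 propose(1,'y'): —
step 7 deliver 2→1: —
step 8 deliver 0→2: —
step 9 crash(2): 2={✗back,v=1,log=-}
step 10 timeout(1): 1={back,v=2,log=-}
step 11 deliver 1→2: —
step 12 deliver 0→2: —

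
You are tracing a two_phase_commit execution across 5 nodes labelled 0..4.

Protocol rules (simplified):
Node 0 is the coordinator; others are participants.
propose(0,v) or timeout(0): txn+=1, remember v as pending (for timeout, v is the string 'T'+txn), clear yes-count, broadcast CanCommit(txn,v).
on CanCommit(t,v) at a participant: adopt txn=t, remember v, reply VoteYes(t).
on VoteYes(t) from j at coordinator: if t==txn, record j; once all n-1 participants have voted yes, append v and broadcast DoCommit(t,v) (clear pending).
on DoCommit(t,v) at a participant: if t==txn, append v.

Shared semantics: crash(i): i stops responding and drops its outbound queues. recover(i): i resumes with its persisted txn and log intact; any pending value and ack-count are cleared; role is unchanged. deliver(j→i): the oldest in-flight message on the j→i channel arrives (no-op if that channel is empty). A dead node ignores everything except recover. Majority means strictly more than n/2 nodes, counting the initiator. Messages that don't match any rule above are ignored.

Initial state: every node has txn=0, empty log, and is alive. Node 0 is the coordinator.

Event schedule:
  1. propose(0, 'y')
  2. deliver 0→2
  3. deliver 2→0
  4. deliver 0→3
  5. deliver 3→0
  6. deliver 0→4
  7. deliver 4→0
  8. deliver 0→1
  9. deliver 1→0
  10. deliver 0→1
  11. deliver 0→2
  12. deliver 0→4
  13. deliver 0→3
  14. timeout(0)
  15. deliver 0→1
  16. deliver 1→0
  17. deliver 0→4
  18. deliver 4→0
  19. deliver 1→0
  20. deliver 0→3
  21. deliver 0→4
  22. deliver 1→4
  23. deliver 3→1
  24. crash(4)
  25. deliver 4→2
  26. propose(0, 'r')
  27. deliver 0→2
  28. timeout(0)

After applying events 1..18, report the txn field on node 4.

2

step 1 propose(0,'y'): 0={coor,t=1,log=-}
step 2 deliver 0→2: 2={part,t=1,log=-}
step 3 deliver 2→0: —
step 4 deliver 0→3: 3={part,t=1,log=-}
step 5 deliver 3→0: —
step 6 deliver 0→4: 4={part,t=1,log=-}
step 7 deliver 4→0: —
step 8 deliver 0→1: 1={part,t=1,log=-}
step 9 deliver 1→0: 0={coor,t=1,log=y}
step 10 deliver 0→1: 1={part,t=1,log=y}
step 11 deliver 0→2: 2={part,t=1,log=y}
step 12 deliver 0→4: 4={part,t=1,log=y}
step 13 deliver 0→3: 3={part,t=1,log=y}
step 14 timeout(0): 0={coor,t=2,log=y}
step 15 deliver 0→1: 1={part,t=2,log=y}
step 16 deliver 1→0: —
step 17 deliver 0→4: 4={part,t=2,log=y}
step 18 deliver 4→0: —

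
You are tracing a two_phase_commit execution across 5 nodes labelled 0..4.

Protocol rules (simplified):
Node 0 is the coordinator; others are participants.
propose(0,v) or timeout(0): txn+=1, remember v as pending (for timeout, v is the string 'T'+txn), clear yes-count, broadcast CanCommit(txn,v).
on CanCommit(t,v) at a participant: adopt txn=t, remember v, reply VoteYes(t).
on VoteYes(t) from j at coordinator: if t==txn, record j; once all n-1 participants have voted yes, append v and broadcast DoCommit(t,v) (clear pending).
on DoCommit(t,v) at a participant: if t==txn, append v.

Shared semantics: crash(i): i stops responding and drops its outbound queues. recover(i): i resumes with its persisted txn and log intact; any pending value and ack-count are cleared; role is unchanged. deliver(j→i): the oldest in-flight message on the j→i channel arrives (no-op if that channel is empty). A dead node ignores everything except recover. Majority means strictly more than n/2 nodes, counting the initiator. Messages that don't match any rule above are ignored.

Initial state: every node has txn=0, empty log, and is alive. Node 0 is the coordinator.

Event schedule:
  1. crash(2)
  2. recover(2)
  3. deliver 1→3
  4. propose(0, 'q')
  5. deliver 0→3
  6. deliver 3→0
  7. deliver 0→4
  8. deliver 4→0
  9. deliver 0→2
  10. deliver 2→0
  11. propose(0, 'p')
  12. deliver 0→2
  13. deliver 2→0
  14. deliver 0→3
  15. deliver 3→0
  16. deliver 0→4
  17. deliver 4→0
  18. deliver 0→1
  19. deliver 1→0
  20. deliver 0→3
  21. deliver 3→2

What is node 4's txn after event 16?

2

[1] crash(2) → N2(✗part t0 [-])
[2] recover(2) → N2(part t0 [-])
[3] deliver 1→3 → ∅
[4] propose(0,'q') → N0(coor t1 [-])
[5] deliver 0→3 → N3(part t1 [-])
[6] deliver 3→0 → ∅
[7] deliver 0→4 → N4(part t1 [-])
[8] deliver 4→0 → ∅
[9] deliver 0→2 → N2(part t1 [-])
[10] deliver 2→0 → ∅
[11] propose(0,'p') → N0(coor t2 [-])
[12] deliver 0→2 → N2(part t2 [-])
[13] deliver 2→0 → ∅
[14] deliver 0→3 → N3(part t2 [-])
[15] deliver 3→0 → ∅
[16] deliver 0→4 → N4(part t2 [-])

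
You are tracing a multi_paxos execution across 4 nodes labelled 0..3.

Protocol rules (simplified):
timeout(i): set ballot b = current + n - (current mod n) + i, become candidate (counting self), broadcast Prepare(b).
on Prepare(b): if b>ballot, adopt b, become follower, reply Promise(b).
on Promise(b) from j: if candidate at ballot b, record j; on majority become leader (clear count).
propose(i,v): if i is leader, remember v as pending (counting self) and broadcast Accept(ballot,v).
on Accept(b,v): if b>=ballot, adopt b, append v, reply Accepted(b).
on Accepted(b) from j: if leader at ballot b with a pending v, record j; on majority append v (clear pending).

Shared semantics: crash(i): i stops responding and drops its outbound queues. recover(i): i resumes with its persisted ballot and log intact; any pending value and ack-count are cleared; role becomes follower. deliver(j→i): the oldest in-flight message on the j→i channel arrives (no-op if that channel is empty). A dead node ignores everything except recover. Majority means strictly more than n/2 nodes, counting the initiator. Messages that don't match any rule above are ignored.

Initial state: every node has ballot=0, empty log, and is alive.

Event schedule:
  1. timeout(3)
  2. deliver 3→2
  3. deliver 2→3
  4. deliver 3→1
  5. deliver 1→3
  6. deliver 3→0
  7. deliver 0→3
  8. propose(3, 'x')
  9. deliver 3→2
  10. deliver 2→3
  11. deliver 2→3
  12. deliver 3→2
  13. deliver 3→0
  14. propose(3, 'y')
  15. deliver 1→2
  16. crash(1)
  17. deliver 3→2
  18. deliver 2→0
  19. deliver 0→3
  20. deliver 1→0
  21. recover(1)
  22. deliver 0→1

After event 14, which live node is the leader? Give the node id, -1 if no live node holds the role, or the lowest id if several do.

after 1 — timeout(3): n3:cand/b7/[-]
after 2 — deliver 3→2: n2:foll/b7/[-]
after 3 — deliver 2→3: ·
after 4 — deliver 3→1: n1:foll/b7/[-]
after 5 — deliver 1→3: n3:lead/b7/[-]
after 6 — deliver 3→0: n0:foll/b7/[-]
after 7 — deliver 0→3: ·
after 8 — propose(3,'x'): ·
after 9 — deliver 3→2: n2:foll/b7/[x]
after 10 — deliver 2→3: ·
after 11 — deliver 2→3: ·
after 12 — deliver 3→2: ·
after 13 — deliver 3→0: n0:foll/b7/[x]
after 14 — propose(3,'y'): ·

3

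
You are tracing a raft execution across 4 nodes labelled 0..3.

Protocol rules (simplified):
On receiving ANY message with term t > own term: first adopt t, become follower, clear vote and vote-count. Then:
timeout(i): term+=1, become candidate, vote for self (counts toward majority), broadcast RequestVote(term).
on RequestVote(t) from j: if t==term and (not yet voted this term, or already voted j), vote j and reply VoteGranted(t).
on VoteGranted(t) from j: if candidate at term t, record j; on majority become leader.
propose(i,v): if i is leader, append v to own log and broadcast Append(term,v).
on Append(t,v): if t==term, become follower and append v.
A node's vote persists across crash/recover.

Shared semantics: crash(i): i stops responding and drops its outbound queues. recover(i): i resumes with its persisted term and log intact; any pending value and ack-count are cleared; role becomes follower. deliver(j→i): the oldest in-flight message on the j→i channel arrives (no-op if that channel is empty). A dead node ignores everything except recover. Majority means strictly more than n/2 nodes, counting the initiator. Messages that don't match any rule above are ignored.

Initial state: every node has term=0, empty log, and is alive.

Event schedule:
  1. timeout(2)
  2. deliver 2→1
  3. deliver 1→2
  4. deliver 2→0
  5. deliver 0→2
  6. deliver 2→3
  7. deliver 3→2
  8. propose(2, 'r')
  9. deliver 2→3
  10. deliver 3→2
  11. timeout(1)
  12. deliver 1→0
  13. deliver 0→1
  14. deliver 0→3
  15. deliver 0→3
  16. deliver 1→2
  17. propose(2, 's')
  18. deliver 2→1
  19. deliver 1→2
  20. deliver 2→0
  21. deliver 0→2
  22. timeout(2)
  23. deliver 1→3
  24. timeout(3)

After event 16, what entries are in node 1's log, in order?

empty

1. timeout(2):  <2:cand t1 ->
2. deliver 2→1:  <1:foll t1 ->
3. deliver 1→2:  nop
4. deliver 2→0:  <0:foll t1 ->
5. deliver 0→2:  <2:lead t1 ->
6. deliver 2→3:  <3:foll t1 ->
7. deliver 3→2:  nop
8. propose(2,'r'):  <2:lead t1 r>
9. deliver 2→3:  <3:foll t1 r>
10. deliver 3→2:  nop
11. timeout(1):  <1:cand t2 ->
12. deliver 1→0:  <0:foll t2 ->
13. deliver 0→1:  nop
14. deliver 0→3:  nop
15. deliver 0→3:  nop
16. deliver 1→2:  <2:foll t2 r>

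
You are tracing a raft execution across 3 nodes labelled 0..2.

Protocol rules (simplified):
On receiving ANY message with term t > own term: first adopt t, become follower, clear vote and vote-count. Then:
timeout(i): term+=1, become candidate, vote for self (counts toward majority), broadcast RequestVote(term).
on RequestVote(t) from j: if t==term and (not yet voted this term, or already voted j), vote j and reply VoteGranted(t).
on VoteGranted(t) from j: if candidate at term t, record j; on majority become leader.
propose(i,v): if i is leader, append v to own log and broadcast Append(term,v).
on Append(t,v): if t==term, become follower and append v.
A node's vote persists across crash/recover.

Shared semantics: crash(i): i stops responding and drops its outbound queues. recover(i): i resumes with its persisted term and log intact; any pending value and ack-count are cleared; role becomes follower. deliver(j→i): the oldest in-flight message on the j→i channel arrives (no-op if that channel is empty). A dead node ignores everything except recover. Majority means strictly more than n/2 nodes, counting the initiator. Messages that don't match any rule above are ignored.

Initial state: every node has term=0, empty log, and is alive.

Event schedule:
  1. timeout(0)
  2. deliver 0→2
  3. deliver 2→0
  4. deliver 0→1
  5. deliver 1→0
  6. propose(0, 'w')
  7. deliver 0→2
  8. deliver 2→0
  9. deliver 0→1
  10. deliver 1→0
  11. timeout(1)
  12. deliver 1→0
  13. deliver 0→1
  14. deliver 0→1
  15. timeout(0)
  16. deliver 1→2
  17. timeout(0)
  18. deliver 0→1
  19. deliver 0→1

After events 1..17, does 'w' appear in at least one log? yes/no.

1. timeout(0):  <0:cand t1 ->
2. deliver 0→2:  <2:foll t1 ->
3. deliver 2→0:  <0:lead t1 ->
4. deliver 0→1:  <1:foll t1 ->
5. deliver 1→0:  nop
6. propose(0,'w'):  <0:lead t1 w>
7. deliver 0→2:  <2:foll t1 w>
8. deliver 2→0:  nop
9. deliver 0→1:  <1:foll t1 w>
10. deliver 1→0:  nop
11. timeout(1):  <1:cand t2 w>
12. deliver 1→0:  <0:foll t2 w>
13. deliver 0→1:  <1:lead t2 w>
14. deliver 0→1:  nop
15. timeout(0):  <0:cand t3 w>
16. deliver 1→2:  <2:foll t2 w>
17. timeout(0):  <0:cand t4 w>

yes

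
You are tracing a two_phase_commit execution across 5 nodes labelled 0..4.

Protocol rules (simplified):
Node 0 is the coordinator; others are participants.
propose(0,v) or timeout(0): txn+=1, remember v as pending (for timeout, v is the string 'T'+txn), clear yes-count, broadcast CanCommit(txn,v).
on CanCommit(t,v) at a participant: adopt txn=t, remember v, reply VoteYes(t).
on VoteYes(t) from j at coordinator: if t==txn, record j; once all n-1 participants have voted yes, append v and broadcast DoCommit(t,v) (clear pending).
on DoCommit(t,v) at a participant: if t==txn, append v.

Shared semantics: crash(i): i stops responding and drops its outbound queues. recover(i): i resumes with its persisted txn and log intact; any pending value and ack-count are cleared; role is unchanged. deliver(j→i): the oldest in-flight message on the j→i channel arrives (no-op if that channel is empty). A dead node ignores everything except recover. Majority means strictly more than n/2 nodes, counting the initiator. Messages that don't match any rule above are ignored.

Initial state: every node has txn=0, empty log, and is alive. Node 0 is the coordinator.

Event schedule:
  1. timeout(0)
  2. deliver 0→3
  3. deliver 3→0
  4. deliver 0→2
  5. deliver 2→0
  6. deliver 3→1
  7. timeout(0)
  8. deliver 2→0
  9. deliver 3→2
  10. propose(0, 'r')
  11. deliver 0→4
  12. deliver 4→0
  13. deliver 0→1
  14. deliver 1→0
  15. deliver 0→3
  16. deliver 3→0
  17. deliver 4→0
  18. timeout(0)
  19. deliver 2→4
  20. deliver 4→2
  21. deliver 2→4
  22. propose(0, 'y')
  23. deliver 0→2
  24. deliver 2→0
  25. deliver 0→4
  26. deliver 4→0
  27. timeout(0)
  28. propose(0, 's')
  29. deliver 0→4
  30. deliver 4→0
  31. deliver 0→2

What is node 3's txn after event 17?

e1 timeout(0): 0[coor,t=1,-]
e2 deliver 0→3: 3[part,t=1,-]
e3 deliver 3→0: ·
e4 deliver 0→2: 2[part,t=1,-]
e5 deliver 2→0: ·
e6 deliver 3→1: ·
e7 timeout(0): 0[coor,t=2,-]
e8 deliver 2→0: ·
e9 deliver 3→2: ·
e10 propose(0,'r'): 0[coor,t=3,-]
e11 deliver 0→4: 4[part,t=1,-]
e12 deliver 4→0: ·
e13 deliver 0→1: 1[part,t=1,-]
e14 deliver 1→0: ·
e15 deliver 0→3: 3[part,t=2,-]
e16 deliver 3→0: ·
e17 deliver 4→0: ·

2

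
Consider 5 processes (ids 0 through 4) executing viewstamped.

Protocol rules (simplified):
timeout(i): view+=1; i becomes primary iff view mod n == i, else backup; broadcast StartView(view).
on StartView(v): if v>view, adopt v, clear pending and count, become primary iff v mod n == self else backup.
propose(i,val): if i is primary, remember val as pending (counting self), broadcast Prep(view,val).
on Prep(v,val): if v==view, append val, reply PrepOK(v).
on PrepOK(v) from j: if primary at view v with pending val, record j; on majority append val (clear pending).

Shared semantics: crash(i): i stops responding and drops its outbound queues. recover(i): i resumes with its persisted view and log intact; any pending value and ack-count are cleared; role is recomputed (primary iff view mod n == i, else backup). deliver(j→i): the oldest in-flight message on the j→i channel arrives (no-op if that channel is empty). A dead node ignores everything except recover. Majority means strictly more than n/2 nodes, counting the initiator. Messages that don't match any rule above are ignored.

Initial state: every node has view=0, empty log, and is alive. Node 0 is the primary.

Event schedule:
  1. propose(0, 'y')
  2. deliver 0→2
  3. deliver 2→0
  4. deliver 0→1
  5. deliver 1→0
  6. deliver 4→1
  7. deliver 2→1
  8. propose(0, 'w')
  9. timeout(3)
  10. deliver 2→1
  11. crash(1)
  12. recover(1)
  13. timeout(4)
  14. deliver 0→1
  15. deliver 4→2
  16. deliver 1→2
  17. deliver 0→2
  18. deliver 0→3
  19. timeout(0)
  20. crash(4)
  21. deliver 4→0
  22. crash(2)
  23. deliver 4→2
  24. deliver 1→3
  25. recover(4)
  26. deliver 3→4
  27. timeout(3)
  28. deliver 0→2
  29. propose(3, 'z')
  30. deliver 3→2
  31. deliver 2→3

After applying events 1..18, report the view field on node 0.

[1] propose(0,'y') → ∅
[2] deliver 0→2 → N2(back v0 [y])
[3] deliver 2→0 → ∅
[4] deliver 0→1 → N1(back v0 [y])
[5] deliver 1→0 → N0(prim v0 [y])
[6] deliver 4→1 → ∅
[7] deliver 2→1 → ∅
[8] propose(0,'w') → ∅
[9] timeout(3) → N3(back v1 [-])
[10] deliver 2→1 → ∅
[11] crash(1) → N1(✗back v0 [y])
[12] recover(1) → N1(back v0 [y])
[13] timeout(4) → N4(back v1 [-])
[14] deliver 0→1 → N1(back v0 [y,w])
[15] deliver 4→2 → N2(back v1 [y])
[16] deliver 1→2 → ∅
[17] deliver 0→2 → ∅
[18] deliver 0→3 → ∅

0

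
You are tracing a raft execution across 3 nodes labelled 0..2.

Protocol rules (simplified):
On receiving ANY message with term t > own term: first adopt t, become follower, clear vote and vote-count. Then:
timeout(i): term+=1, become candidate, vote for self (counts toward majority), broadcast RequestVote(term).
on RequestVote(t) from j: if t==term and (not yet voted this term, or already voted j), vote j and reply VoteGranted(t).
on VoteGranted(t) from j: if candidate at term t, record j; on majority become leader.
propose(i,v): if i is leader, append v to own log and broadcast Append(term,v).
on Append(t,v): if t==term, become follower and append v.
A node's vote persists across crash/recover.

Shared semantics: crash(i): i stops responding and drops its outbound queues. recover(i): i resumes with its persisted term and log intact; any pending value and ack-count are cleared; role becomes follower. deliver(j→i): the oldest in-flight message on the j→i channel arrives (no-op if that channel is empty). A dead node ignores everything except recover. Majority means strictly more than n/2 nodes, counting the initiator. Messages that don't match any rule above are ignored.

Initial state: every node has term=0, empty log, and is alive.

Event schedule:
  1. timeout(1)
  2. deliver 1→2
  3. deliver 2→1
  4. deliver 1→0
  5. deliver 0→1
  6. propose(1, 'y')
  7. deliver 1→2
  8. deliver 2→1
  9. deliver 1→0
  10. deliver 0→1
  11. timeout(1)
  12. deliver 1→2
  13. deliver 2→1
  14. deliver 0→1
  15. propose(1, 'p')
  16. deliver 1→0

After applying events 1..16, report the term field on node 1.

after 1 — timeout(1): n1:cand/t1/[-]
after 2 — deliver 1→2: n2:foll/t1/[-]
after 3 — deliver 2→1: n1:lead/t1/[-]
after 4 — deliver 1→0: n0:foll/t1/[-]
after 5 — deliver 0→1: ·
after 6 — propose(1,'y'): n1:lead/t1/[y]
after 7 — deliver 1→2: n2:foll/t1/[y]
after 8 — deliver 2→1: ·
after 9 — deliver 1→0: n0:foll/t1/[y]
after 10 — deliver 0→1: ·
after 11 — timeout(1): n1:cand/t2/[y]
after 12 — deliver 1→2: n2:foll/t2/[y]
after 13 — deliver 2→1: n1:lead/t2/[y]
after 14 — deliver 0→1: ·
after 15 — propose(1,'p'): n1:lead/t2/[y,p]
after 16 — deliver 1→0: n0:foll/t2/[y]

2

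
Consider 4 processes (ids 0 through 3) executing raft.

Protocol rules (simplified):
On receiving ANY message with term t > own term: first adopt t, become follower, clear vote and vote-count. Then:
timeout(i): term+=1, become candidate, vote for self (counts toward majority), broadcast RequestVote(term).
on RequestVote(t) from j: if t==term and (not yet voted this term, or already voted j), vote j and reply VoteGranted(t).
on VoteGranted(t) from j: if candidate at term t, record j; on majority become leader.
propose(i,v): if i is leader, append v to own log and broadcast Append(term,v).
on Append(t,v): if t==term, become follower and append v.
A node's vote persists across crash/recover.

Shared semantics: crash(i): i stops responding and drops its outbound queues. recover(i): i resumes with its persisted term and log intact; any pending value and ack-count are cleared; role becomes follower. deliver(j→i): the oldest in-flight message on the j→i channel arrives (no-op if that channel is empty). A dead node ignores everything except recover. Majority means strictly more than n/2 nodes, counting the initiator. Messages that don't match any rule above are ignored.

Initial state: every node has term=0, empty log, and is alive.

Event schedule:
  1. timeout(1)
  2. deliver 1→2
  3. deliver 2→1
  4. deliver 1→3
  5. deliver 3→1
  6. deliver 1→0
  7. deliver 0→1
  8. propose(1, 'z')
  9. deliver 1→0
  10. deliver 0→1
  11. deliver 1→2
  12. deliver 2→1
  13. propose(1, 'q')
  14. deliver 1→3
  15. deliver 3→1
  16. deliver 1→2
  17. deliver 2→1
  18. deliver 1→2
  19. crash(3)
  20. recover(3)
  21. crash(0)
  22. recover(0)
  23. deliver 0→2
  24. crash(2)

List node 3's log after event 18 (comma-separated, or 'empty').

[1] timeout(1) → N1(cand t1 [-])
[2] deliver 1→2 → N2(foll t1 [-])
[3] deliver 2→1 → ∅
[4] deliver 1→3 → N3(foll t1 [-])
[5] deliver 3→1 → N1(lead t1 [-])
[6] deliver 1→0 → N0(foll t1 [-])
[7] deliver 0→1 → ∅
[8] propose(1,'z') → N1(lead t1 [z])
[9] deliver 1→0 → N0(foll t1 [z])
[10] deliver 0→1 → ∅
[11] deliver 1→2 → N2(foll t1 [z])
[12] deliver 2→1 → ∅
[13] propose(1,'q') → N1(lead t1 [z,q])
[14] deliver 1→3 → N3(foll t1 [z])
[15] deliver 3→1 → ∅
[16] deliver 1→2 → N2(foll t1 [z,q])
[17] deliver 2→1 → ∅
[18] deliver 1→2 → ∅

z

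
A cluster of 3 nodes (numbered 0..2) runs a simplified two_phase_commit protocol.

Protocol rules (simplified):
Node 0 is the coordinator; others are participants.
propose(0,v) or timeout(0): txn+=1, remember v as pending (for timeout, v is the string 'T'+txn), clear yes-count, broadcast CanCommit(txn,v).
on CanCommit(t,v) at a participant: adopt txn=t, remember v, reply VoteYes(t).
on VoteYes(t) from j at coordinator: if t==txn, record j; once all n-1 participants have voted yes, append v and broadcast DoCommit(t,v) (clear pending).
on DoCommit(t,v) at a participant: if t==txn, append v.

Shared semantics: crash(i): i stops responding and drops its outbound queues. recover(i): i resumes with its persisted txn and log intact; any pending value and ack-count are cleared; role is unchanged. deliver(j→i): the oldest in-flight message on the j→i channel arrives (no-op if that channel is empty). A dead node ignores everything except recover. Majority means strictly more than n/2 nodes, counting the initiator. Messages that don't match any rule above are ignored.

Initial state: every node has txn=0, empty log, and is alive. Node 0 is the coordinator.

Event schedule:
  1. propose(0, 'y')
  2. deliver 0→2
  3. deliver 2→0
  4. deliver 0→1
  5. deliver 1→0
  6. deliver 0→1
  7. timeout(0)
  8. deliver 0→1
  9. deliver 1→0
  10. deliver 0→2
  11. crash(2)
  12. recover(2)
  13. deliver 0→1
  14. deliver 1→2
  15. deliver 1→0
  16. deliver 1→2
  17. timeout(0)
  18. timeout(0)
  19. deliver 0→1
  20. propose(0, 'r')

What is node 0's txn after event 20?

[1] propose(0,'y') → N0(coor t1 [-])
[2] deliver 0→2 → N2(part t1 [-])
[3] deliver 2→0 → ∅
[4] deliver 0→1 → N1(part t1 [-])
[5] deliver 1→0 → N0(coor t1 [y])
[6] deliver 0→1 → N1(part t1 [y])
[7] timeout(0) → N0(coor t2 [y])
[8] deliver 0→1 → N1(part t2 [y])
[9] deliver 1→0 → ∅
[10] deliver 0→2 → N2(part t1 [y])
[11] crash(2) → N2(✗part t1 [y])
[12] recover(2) → N2(part t1 [y])
[13] deliver 0→1 → ∅
[14] deliver 1→2 → ∅
[15] deliver 1→0 → ∅
[16] deliver 1→2 → ∅
[17] timeout(0) → N0(coor t3 [y])
[18] timeout(0) → N0(coor t4 [y])
[19] deliver 0→1 → N1(part t3 [y])
[20] propose(0,'r') → N0(coor t5 [y])

5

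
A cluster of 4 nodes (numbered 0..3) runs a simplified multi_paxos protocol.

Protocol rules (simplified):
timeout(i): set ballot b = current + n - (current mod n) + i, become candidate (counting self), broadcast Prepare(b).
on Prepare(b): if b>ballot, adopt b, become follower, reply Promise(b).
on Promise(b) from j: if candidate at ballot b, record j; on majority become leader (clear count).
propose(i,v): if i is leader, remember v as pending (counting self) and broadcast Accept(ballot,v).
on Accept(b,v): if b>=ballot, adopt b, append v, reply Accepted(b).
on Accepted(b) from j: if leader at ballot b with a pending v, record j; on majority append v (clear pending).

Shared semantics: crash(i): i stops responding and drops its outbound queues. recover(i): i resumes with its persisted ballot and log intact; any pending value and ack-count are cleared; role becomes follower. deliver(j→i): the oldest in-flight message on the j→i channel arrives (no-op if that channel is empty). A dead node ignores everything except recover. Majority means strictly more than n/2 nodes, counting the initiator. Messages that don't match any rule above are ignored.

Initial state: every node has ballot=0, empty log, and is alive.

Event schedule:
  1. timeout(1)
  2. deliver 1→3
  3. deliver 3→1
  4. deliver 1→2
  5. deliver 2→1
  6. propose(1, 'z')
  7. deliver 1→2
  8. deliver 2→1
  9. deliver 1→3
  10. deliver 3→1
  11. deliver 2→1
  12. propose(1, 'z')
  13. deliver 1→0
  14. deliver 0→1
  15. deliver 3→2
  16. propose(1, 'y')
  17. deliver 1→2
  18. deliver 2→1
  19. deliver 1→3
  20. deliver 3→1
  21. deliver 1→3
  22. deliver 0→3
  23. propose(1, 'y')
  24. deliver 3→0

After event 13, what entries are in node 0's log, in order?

empty

step 1 timeout(1): 1={cand,b=5,log=-}
step 2 deliver 1→3: 3={foll,b=5,log=-}
step 3 deliver 3→1: —
step 4 deliver 1→2: 2={foll,b=5,log=-}
step 5 deliver 2→1: 1={lead,b=5,log=-}
step 6 propose(1,'z'): —
step 7 deliver 1→2: 2={foll,b=5,log=z}
step 8 deliver 2→1: —
step 9 deliver 1→3: 3={foll,b=5,log=z}
step 10 deliver 3→1: 1={lead,b=5,log=z}
step 11 deliver 2→1: —
step 12 propose(1,'z'): —
step 13 deliver 1→0: 0={foll,b=5,log=-}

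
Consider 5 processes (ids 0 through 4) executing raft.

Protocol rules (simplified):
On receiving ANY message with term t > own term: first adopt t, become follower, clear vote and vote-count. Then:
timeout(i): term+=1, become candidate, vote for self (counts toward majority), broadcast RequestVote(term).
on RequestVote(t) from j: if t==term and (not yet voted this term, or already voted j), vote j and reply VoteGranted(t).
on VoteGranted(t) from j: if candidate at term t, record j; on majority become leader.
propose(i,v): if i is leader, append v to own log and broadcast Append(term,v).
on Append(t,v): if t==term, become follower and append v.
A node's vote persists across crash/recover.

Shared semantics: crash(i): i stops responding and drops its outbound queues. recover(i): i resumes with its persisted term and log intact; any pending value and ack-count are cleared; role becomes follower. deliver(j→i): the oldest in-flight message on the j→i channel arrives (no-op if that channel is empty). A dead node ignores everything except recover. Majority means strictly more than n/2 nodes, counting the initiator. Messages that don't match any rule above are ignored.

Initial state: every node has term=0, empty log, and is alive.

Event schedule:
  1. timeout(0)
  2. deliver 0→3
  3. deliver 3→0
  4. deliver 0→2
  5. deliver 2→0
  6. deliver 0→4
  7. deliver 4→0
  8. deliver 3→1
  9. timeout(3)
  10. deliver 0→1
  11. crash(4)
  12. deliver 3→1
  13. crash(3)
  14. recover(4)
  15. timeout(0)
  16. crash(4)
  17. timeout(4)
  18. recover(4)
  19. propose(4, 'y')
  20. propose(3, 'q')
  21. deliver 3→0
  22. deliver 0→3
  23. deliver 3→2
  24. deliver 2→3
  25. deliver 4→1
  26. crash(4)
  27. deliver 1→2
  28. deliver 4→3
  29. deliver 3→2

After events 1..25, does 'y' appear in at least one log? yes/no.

no

1. timeout(0):  <0:cand t1 ->
2. deliver 0→3:  <3:foll t1 ->
3. deliver 3→0:  nop
4. deliver 0→2:  <2:foll t1 ->
5. deliver 2→0:  <0:lead t1 ->
6. deliver 0→4:  <4:foll t1 ->
7. deliver 4→0:  nop
8. deliver 3→1:  nop
9. timeout(3):  <3:cand t2 ->
10. deliver 0→1:  <1:foll t1 ->
11. crash(4):  <4:✗foll t1 ->
12. deliver 3→1:  <1:foll t2 ->
13. crash(3):  <3:✗cand t2 ->
14. recover(4):  <4:foll t1 ->
15. timeout(0):  <0:cand t2 ->
16. crash(4):  <4:✗foll t1 ->
17. timeout(4):  nop
18. recover(4):  <4:foll t1 ->
19. propose(4,'y'):  nop
20. propose(3,'q'):  nop
21. deliver 3→0:  nop
22. deliver 0→3:  nop
23. deliver 3→2:  nop
24. deliver 2→3:  nop
25. deliver 4→1:  nop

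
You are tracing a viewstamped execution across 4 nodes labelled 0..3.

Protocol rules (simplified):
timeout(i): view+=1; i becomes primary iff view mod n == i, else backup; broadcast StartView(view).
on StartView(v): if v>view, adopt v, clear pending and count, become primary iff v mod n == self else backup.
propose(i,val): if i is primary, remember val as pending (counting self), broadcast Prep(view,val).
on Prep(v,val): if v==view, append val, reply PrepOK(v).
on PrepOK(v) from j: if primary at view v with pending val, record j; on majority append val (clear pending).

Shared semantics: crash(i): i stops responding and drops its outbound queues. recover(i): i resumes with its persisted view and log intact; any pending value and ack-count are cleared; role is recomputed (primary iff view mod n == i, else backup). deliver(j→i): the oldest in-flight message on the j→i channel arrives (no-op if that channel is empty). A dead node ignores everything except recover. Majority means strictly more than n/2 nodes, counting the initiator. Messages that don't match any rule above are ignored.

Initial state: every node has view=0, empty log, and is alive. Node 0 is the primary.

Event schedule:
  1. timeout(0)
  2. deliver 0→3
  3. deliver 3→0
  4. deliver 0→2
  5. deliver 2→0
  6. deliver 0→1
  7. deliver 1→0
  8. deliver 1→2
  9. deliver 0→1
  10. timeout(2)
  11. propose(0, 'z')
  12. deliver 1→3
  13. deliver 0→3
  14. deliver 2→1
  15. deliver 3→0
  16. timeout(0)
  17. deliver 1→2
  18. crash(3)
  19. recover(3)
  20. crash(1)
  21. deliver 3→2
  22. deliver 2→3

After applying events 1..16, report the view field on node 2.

2

e1 timeout(0): 0[back,v=1,-]
e2 deliver 0→3: 3[back,v=1,-]
e3 deliver 3→0: ·
e4 deliver 0→2: 2[back,v=1,-]
e5 deliver 2→0: ·
e6 deliver 0→1: 1[prim,v=1,-]
e7 deliver 1→0: ·
e8 deliver 1→2: ·
e9 deliver 0→1: ·
e10 timeout(2): 2[prim,v=2,-]
e11 propose(0,'z'): ·
e12 deliver 1→3: ·
e13 deliver 0→3: ·
e14 deliver 2→1: 1[back,v=2,-]
e15 deliver 3→0: ·
e16 timeout(0): 0[back,v=2,-]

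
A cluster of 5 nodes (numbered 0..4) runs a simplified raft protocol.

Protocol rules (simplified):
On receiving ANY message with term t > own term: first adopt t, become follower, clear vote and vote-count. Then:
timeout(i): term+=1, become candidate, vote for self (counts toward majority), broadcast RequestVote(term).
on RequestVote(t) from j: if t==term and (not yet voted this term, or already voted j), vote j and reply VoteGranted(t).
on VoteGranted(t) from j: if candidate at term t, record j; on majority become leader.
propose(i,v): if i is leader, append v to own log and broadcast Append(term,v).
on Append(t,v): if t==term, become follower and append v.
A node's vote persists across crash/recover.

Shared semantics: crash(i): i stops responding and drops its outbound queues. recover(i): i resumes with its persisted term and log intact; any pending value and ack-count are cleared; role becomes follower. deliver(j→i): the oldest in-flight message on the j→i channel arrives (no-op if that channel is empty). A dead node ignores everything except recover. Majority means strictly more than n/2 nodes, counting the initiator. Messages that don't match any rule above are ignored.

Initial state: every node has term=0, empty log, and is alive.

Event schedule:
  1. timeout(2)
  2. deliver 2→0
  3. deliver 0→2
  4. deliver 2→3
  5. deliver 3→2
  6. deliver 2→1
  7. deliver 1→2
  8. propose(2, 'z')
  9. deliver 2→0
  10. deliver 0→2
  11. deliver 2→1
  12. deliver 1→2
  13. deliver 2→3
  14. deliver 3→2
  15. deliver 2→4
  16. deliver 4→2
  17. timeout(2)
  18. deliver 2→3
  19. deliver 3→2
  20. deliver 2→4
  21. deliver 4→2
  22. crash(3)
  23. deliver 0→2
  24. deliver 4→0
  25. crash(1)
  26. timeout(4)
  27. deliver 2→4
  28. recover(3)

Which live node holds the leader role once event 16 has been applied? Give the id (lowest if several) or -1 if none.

2

step 1 timeout(2): 2={cand,t=1,log=-}
step 2 deliver 2→0: 0={foll,t=1,log=-}
step 3 deliver 0→2: —
step 4 deliver 2→3: 3={foll,t=1,log=-}
step 5 deliver 3→2: 2={lead,t=1,log=-}
step 6 deliver 2→1: 1={foll,t=1,log=-}
step 7 deliver 1→2: —
step 8 propose(2,'z'): 2={lead,t=1,log=z}
step 9 deliver 2→0: 0={foll,t=1,log=z}
step 10 deliver 0→2: —
step 11 deliver 2→1: 1={foll,t=1,log=z}
step 12 deliver 1→2: —
step 13 deliver 2→3: 3={foll,t=1,log=z}
step 14 deliver 3→2: —
step 15 deliver 2→4: 4={foll,t=1,log=-}
step 16 deliver 4→2: —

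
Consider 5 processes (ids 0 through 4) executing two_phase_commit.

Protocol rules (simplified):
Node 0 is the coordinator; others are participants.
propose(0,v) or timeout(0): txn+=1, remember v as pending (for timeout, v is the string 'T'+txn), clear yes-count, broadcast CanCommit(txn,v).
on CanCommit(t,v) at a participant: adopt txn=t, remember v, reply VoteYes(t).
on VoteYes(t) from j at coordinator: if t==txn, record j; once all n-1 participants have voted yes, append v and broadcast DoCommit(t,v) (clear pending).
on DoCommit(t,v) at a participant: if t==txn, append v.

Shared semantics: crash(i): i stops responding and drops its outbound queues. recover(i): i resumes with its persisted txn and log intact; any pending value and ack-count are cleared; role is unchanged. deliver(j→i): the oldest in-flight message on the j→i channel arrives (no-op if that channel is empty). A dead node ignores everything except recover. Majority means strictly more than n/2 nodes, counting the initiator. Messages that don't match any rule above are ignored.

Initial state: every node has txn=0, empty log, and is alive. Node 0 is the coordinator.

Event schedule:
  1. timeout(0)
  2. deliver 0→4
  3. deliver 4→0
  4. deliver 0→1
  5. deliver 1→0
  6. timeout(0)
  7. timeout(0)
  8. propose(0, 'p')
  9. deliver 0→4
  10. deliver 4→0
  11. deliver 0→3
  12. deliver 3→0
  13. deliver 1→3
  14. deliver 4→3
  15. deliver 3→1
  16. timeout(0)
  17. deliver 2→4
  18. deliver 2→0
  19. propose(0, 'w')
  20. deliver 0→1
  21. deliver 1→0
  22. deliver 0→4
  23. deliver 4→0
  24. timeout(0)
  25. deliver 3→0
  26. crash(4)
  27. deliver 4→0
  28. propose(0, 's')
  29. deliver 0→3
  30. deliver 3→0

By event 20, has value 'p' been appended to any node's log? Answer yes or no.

after 1 — timeout(0): n0:coor/t1/[-]
after 2 — deliver 0→4: n4:part/t1/[-]
after 3 — deliver 4→0: ·
after 4 — deliver 0→1: n1:part/t1/[-]
after 5 — deliver 1→0: ·
after 6 — timeout(0): n0:coor/t2/[-]
after 7 — timeout(0): n0:coor/t3/[-]
after 8 — propose(0,'p'): n0:coor/t4/[-]
after 9 — deliver 0→4: n4:part/t2/[-]
after 10 — deliver 4→0: ·
after 11 — deliver 0→3: n3:part/t1/[-]
after 12 — deliver 3→0: ·
after 13 — deliver 1→3: ·
after 14 — deliver 4→3: ·
after 15 — deliver 3→1: ·
after 16 — timeout(0): n0:coor/t5/[-]
after 17 — deliver 2→4: ·
after 18 — deliver 2→0: ·
after 19 — propose(0,'w'): n0:coor/t6/[-]
after 20 — deliver 0→1: n1:part/t2/[-]

no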